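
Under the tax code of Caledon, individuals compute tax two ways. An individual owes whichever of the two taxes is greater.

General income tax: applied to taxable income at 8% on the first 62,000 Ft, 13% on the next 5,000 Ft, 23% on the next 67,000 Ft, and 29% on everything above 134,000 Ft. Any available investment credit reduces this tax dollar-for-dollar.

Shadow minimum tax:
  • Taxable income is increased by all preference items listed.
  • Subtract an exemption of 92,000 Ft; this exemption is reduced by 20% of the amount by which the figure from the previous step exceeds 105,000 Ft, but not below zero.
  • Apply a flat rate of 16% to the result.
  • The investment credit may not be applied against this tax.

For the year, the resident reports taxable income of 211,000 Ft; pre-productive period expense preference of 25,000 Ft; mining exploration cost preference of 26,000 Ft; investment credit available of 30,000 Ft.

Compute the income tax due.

Shadow minimum tax:
  Adjusted income: 211,000 Ft + 25,000 Ft + 26,000 Ft = 262,000 Ft
  Exemption: 92,000 Ft − 20% × (262,000 Ft − 105,000 Ft) = 92,000 Ft − 31,400 Ft = 60,600 Ft
  Base: 262,000 Ft − 60,600 Ft = 201,400 Ft
  201,400 Ft × 16% = 32,224 Ft

General income tax:
  62,000 Ft × 8% = 4,960 Ft
  5,000 Ft × 13% = 650 Ft
  67,000 Ft × 23% = 15,410 Ft
  77,000 Ft × 29% = 22,330 Ft
  → 43,350 Ft
  Less investment credit 30,000 Ft → 13,350 Ft

32,224 Ft > 13,350 Ft, so the shadow minimum tax is the binding amount.

32,224 Ft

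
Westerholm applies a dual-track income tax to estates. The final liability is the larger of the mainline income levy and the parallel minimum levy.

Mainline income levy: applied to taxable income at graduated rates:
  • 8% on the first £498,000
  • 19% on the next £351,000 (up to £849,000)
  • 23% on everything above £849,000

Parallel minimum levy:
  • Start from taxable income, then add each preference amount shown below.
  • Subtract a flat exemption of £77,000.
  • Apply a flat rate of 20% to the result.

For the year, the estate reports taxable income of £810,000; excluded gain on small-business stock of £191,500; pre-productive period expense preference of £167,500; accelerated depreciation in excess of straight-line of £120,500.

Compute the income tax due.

£242,500

Mainline income levy:
  £498,000 × 8% = £39,840
  £312,000 × 19% = £59,280
  → £99,120

Parallel minimum levy:
  Adjusted income: £810,000 + £191,500 + £167,500 + £120,500 = £1,289,500
  Less exemption £77,000 → base £1,212,500
  £1,212,500 × 20% = £242,500

£242,500 > £99,120, so the parallel minimum levy is the binding amount.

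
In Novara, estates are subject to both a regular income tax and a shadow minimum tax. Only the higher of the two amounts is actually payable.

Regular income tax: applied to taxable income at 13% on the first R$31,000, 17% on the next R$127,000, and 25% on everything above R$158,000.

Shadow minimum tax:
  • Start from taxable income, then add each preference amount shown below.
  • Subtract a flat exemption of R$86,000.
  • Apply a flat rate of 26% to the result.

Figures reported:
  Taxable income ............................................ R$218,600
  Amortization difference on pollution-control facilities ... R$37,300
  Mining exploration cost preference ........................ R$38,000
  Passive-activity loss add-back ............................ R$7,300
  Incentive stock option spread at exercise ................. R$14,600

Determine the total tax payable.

Shadow minimum tax:
  Adjusted income: R$218,600 + R$37,300 + R$38,000 + R$7,300 + R$14,600 = R$315,800
  Less exemption R$86,000 → base R$229,800
  R$229,800 × 26% = R$59,748

Regular income tax:
  R$31,000 × 13% = R$4,030
  R$127,000 × 17% = R$21,590
  R$60,600 × 25% = R$15,150
  → R$40,770

R$59,748 > R$40,770, so the shadow minimum tax is the binding amount.

R$59,748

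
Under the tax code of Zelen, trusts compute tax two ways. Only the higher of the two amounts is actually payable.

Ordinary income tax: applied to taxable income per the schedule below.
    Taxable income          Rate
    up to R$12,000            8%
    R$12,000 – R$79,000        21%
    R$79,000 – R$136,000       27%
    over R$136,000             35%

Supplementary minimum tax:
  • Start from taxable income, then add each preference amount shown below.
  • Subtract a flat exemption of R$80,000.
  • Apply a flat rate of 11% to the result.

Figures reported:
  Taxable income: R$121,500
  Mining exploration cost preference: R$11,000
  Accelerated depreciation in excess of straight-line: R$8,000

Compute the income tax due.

R$26,505

Supplementary minimum tax:
  Adjusted income: R$121,500 + R$11,000 + R$8,000 = R$140,500
  Less exemption R$80,000 → base R$60,500
  R$60,500 × 11% = R$6,655

Ordinary income tax:
  R$12,000 × 8% = R$960
  R$67,000 × 21% = R$14,070
  R$42,500 × 27% = R$11,475
  → R$26,505

R$26,505 > R$6,655, so the ordinary income tax governs.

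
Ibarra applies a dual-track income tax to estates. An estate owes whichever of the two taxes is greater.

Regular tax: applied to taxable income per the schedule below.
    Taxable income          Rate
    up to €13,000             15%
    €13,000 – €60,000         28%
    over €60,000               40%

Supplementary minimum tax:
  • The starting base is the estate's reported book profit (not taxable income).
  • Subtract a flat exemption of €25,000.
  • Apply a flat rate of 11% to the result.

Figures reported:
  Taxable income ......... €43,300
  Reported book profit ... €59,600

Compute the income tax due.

Regular tax:
  €13,000 × 15% = €1,950
  €30,300 × 28% = €8,484
  → €10,434

Supplementary minimum tax:
  Base (reported book profit): €59,600
  Less exemption €25,000 → base €34,600
  €34,600 × 11% = €3,806

€10,434 > €3,806, so the regular tax governs.

€10,434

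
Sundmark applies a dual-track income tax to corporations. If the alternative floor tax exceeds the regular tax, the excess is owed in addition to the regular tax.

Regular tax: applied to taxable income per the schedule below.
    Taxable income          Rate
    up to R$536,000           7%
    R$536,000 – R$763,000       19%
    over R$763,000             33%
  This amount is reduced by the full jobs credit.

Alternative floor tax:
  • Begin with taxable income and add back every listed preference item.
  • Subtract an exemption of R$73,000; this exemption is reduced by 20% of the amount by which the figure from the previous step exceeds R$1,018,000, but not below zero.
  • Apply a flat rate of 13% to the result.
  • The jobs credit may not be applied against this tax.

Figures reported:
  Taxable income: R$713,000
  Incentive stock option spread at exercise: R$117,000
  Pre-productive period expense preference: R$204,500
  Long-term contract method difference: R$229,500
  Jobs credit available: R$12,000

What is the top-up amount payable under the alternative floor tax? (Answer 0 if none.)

R$102,076

Alternative floor tax:
  Adjusted income: R$713,000 + R$117,000 + R$204,500 + R$229,500 = R$1,264,000
  Exemption: R$73,000 − 20% × (R$1,264,000 − R$1,018,000) = R$73,000 − R$49,200 = R$23,800
  Base: R$1,264,000 − R$23,800 = R$1,240,200
  R$1,240,200 × 13% = R$161,226

Regular tax:
  R$536,000 × 7% = R$37,520
  R$177,000 × 19% = R$33,630
  → R$71,150
  Less jobs credit R$12,000 → R$59,150

Excess of alternative floor tax over regular tax: R$161,226 − R$59,150 = R$102,076.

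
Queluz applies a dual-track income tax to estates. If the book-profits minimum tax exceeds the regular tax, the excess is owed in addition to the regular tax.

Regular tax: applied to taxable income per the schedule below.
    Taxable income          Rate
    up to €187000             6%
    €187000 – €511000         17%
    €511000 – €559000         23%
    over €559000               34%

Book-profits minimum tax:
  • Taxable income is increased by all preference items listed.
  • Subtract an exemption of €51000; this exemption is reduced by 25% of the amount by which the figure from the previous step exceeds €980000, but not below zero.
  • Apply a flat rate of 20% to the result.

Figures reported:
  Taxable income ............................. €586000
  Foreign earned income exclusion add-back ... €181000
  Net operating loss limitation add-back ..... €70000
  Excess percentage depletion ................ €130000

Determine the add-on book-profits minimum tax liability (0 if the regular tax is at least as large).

Book-profits minimum tax:
  Adjusted income: €586000 + €181000 + €70000 + €130000 = €967000
  Exemption: €967000 ≤ €980000, so full €51000 applies
  Base: €967000 − €51000 = €916000
  €916000 × 20% = €183200

Regular tax:
  €187000 × 6% = €11220
  €324000 × 17% = €55080
  €48000 × 23% = €11040
  €27000 × 34% = €9180
  → €86520

Excess of book-profits minimum tax over regular tax: €183200 − €86520 = €96680.

€96680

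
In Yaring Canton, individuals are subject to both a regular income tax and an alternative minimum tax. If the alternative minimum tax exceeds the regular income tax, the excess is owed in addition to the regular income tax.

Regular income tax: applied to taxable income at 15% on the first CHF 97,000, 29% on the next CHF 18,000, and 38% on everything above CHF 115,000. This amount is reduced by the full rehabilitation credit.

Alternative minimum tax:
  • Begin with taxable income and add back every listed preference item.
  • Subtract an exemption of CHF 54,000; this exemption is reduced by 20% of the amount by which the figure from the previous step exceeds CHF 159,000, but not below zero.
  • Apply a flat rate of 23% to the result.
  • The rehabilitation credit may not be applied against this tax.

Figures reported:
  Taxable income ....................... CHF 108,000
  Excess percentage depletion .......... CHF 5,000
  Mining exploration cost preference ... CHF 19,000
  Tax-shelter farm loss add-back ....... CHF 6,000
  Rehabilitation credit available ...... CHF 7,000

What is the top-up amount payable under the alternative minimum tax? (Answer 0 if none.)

CHF 8,580

Alternative minimum tax:
  Adjusted income: CHF 108,000 + CHF 5,000 + CHF 19,000 + CHF 6,000 = CHF 138,000
  Exemption: CHF 138,000 ≤ CHF 159,000, so full CHF 54,000 applies
  Base: CHF 138,000 − CHF 54,000 = CHF 84,000
  CHF 84,000 × 23% = CHF 19,320

Regular income tax:
  CHF 97,000 × 15% = CHF 14,550
  CHF 11,000 × 29% = CHF 3,190
  → CHF 17,740
  Less rehabilitation credit CHF 7,000 → CHF 10,740

Excess of alternative minimum tax over regular income tax: CHF 19,320 − CHF 10,740 = CHF 8,580.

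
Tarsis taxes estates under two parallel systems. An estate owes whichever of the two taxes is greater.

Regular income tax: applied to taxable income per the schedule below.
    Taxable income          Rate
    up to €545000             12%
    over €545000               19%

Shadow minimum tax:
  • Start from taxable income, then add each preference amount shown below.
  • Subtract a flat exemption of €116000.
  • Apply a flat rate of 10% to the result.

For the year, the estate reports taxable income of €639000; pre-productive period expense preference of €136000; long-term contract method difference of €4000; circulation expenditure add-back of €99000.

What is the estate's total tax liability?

Regular income tax:
  €545000 × 12% = €65400
  €94000 × 19% = €17860
  → €83260

Shadow minimum tax:
  Adjusted income: €639000 + €136000 + €4000 + €99000 = €878000
  Less exemption €116000 → base €762000
  €762000 × 10% = €76200

€83260 > €76200, so the regular income tax governs.

€83260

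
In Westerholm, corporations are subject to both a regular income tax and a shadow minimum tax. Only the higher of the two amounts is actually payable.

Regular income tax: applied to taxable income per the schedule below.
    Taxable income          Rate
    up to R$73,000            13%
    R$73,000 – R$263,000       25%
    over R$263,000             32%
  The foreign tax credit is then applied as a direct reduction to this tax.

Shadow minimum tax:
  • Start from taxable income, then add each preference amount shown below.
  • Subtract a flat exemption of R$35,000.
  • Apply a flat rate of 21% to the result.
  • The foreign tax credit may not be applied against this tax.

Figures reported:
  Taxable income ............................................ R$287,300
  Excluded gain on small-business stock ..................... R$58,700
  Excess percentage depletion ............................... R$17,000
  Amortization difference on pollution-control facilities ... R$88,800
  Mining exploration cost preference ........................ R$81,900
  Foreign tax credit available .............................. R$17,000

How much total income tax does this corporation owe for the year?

Regular income tax:
  R$73,000 × 13% = R$9,490
  R$190,000 × 25% = R$47,500
  R$24,300 × 32% = R$7,776
  → R$64,766
  Less foreign tax credit R$17,000 → R$47,766

Shadow minimum tax:
  Adjusted income: R$287,300 + R$58,700 + R$17,000 + R$88,800 + R$81,900 = R$533,700
  Less exemption R$35,000 → base R$498,700
  R$498,700 × 21% = R$104,727

R$104,727 > R$47,766, so the shadow minimum tax is the binding amount.

R$104,727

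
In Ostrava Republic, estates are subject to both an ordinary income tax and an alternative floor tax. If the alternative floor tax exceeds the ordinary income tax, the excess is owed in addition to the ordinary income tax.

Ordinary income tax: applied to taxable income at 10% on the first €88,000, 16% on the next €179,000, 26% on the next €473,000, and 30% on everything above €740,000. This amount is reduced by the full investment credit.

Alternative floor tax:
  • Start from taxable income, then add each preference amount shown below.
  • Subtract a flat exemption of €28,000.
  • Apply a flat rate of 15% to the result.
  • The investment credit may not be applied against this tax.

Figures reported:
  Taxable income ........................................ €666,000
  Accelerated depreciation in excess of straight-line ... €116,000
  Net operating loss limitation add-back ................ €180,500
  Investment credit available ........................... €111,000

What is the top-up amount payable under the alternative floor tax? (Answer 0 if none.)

€109,995

Alternative floor tax:
  Adjusted income: €666,000 + €116,000 + €180,500 = €962,500
  Less exemption €28,000 → base €934,500
  €934,500 × 15% = €140,175

Ordinary income tax:
  €88,000 × 10% = €8,800
  €179,000 × 16% = €28,640
  €399,000 × 26% = €103,740
  → €141,180
  Less investment credit €111,000 → €30,180

Excess of alternative floor tax over ordinary income tax: €140,175 − €30,180 = €109,995.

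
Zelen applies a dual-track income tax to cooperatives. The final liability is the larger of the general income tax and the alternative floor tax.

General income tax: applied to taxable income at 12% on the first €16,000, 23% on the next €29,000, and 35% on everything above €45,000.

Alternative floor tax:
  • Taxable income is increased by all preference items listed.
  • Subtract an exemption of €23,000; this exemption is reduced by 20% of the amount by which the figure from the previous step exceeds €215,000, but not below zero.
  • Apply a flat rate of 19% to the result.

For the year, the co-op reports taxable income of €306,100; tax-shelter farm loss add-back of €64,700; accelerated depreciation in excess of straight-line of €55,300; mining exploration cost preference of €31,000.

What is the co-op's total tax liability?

€99,975

Alternative floor tax:
  Adjusted income: €306,100 + €64,700 + €55,300 + €31,000 = €457,100
  Exemption: 20% × (€457,100 − €215,000) = €48,420 ≥ €23,000, so the exemption is fully phased out
  Base: €457,100 − €0 = €457,100
  €457,100 × 19% = €86,849

General income tax:
  €16,000 × 12% = €1,920
  €29,000 × 23% = €6,670
  €261,100 × 35% = €91,385
  → €99,975

€99,975 > €86,849, so the general income tax governs.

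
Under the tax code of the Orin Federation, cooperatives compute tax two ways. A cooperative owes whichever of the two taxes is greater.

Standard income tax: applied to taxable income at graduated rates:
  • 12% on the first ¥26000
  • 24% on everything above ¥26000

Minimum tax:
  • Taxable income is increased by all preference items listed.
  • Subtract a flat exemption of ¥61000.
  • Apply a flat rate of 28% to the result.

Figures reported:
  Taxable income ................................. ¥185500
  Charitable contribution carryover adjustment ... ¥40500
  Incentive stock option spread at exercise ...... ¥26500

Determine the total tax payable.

¥53620

Standard income tax:
  ¥26000 × 12% = ¥3120
  ¥159500 × 24% = ¥38280
  → ¥41400

Minimum tax:
  Adjusted income: ¥185500 + ¥40500 + ¥26500 = ¥252500
  Less exemption ¥61000 → base ¥191500
  ¥191500 × 28% = ¥53620

¥53620 > ¥41400, so the minimum tax is the binding amount.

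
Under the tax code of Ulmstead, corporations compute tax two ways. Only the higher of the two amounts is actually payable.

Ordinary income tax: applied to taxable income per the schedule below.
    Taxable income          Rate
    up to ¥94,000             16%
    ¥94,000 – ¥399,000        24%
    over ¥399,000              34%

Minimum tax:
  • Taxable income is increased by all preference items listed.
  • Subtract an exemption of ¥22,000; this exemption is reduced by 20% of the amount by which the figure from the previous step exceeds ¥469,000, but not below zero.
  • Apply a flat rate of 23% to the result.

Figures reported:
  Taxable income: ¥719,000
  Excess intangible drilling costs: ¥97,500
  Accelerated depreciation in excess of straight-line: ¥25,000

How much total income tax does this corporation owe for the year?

¥197,040

Minimum tax:
  Adjusted income: ¥719,000 + ¥97,500 + ¥25,000 = ¥841,500
  Exemption: 20% × (¥841,500 − ¥469,000) = ¥74,500 ≥ ¥22,000, so the exemption is fully phased out
  Base: ¥841,500 − ¥0 = ¥841,500
  ¥841,500 × 23% = ¥193,545

Ordinary income tax:
  ¥94,000 × 16% = ¥15,040
  ¥305,000 × 24% = ¥73,200
  ¥320,000 × 34% = ¥108,800
  → ¥197,040

¥197,040 > ¥193,545, so the ordinary income tax governs.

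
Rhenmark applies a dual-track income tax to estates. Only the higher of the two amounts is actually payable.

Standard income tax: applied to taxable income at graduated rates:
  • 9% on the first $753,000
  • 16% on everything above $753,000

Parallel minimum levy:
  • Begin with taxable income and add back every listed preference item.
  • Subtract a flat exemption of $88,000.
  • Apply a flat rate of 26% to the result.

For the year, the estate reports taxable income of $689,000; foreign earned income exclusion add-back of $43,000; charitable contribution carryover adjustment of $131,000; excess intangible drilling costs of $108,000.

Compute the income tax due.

Parallel minimum levy:
  Adjusted income: $689,000 + $43,000 + $131,000 + $108,000 = $971,000
  Less exemption $88,000 → base $883,000
  $883,000 × 26% = $229,580

Standard income tax:
  $689,000 × 9% = $62,010

$229,580 > $62,010, so the parallel minimum levy is the binding amount.

$229,580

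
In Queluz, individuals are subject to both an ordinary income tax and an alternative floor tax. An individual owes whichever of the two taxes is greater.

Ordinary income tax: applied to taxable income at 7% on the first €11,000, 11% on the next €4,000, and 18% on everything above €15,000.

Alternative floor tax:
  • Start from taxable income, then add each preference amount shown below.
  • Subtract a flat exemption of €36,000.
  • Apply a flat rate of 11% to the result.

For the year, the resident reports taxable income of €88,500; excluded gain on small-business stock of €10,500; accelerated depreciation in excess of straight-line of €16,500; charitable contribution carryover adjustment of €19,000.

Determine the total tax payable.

Ordinary income tax:
  €11,000 × 7% = €770
  €4,000 × 11% = €440
  €73,500 × 18% = €13,230
  → €14,440

Alternative floor tax:
  Adjusted income: €88,500 + €10,500 + €16,500 + €19,000 = €134,500
  Less exemption €36,000 → base €98,500
  €98,500 × 11% = €10,835

€14,440 > €10,835, so the ordinary income tax governs.

€14,440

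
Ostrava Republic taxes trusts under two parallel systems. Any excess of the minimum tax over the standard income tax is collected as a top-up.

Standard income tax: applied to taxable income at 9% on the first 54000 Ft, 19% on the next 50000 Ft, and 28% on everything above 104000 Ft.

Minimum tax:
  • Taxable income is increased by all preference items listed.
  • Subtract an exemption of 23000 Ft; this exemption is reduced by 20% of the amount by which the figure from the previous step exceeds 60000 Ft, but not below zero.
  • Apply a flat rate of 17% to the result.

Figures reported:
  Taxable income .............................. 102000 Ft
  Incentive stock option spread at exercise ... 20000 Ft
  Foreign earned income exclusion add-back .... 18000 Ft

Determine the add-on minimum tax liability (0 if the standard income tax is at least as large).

8630 Ft

Standard income tax:
  54000 Ft × 9% = 4860 Ft
  48000 Ft × 19% = 9120 Ft
  → 13980 Ft

Minimum tax:
  Adjusted income: 102000 Ft + 20000 Ft + 18000 Ft = 140000 Ft
  Exemption: 23000 Ft − 20% × (140000 Ft − 60000 Ft) = 23000 Ft − 16000 Ft = 7000 Ft
  Base: 140000 Ft − 7000 Ft = 133000 Ft
  133000 Ft × 17% = 22610 Ft

Excess of minimum tax over standard income tax: 22610 Ft − 13980 Ft = 8630 Ft.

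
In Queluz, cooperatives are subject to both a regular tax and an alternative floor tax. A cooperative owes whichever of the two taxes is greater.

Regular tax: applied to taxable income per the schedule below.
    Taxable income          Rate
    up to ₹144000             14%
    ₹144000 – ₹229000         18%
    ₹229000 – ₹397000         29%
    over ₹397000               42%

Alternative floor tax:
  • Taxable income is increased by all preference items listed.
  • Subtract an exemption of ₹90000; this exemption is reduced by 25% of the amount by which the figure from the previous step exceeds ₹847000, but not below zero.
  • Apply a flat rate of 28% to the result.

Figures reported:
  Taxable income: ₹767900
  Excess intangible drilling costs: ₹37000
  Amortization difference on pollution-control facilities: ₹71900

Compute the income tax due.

Regular tax:
  ₹144000 × 14% = ₹20160
  ₹85000 × 18% = ₹15300
  ₹168000 × 29% = ₹48720
  ₹370900 × 42% = ₹155778
  → ₹239958

Alternative floor tax:
  Adjusted income: ₹767900 + ₹37000 + ₹71900 = ₹876800
  Exemption: ₹90000 − 25% × (₹876800 − ₹847000) = ₹90000 − ₹7450 = ₹82550
  Base: ₹876800 − ₹82550 = ₹794250
  ₹794250 × 28% = ₹222390

₹239958 > ₹222390, so the regular tax governs.

₹239958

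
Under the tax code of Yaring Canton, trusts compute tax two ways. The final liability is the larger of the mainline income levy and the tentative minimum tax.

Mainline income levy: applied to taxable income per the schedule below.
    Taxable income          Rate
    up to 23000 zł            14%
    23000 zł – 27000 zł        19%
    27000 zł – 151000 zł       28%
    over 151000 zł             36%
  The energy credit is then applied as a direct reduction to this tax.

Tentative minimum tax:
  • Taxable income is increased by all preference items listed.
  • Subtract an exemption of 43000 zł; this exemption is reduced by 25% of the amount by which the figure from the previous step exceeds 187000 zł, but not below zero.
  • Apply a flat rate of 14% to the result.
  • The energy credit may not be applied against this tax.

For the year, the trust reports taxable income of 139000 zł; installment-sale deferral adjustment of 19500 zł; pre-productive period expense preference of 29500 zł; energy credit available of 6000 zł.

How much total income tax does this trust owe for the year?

Tentative minimum tax:
  Adjusted income: 139000 zł + 19500 zł + 29500 zł = 188000 zł
  Exemption: 43000 zł − 25% × (188000 zł − 187000 zł) = 43000 zł − 250 zł = 42750 zł
  Base: 188000 zł − 42750 zł = 145250 zł
  145250 zł × 14% = 20335 zł

Mainline income levy:
  23000 zł × 14% = 3220 zł
  4000 zł × 19% = 760 zł
  112000 zł × 28% = 31360 zł
  → 35340 zł
  Less energy credit 6000 zł → 29340 zł

29340 zł > 20335 zł, so the mainline income levy governs.

29340 zł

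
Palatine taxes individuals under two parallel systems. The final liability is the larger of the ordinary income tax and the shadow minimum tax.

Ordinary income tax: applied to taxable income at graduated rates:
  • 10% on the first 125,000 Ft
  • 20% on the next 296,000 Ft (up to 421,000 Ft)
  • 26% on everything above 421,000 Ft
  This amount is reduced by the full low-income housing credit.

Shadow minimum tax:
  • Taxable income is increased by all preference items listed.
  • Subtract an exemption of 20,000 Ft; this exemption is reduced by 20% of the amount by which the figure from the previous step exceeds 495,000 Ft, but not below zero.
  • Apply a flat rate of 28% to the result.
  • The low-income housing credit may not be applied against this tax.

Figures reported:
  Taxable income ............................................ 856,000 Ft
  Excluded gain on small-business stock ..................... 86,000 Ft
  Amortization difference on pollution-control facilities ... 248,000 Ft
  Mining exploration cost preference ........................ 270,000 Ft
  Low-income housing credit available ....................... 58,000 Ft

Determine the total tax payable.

408,800 Ft

Ordinary income tax:
  125,000 Ft × 10% = 12,500 Ft
  296,000 Ft × 20% = 59,200 Ft
  435,000 Ft × 26% = 113,100 Ft
  → 184,800 Ft
  Less low-income housing credit 58,000 Ft → 126,800 Ft

Shadow minimum tax:
  Adjusted income: 856,000 Ft + 86,000 Ft + 248,000 Ft + 270,000 Ft = 1,460,000 Ft
  Exemption: 20% × (1,460,000 Ft − 495,000 Ft) = 193,000 Ft ≥ 20,000 Ft, so the exemption is fully phased out
  Base: 1,460,000 Ft − 0 Ft = 1,460,000 Ft
  1,460,000 Ft × 28% = 408,800 Ft

408,800 Ft > 126,800 Ft, so the shadow minimum tax is the binding amount.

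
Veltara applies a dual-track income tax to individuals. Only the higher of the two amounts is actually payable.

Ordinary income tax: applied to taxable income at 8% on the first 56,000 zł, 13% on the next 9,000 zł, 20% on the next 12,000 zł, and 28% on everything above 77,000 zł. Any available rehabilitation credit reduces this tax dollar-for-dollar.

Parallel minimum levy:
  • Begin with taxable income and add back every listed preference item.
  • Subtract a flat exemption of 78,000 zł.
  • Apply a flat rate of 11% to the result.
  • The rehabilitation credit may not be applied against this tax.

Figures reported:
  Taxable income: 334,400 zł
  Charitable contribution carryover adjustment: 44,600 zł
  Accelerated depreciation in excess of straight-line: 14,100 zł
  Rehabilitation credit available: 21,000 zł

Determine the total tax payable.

Ordinary income tax:
  56,000 zł × 8% = 4,480 zł
  9,000 zł × 13% = 1,170 zł
  12,000 zł × 20% = 2,400 zł
  257,400 zł × 28% = 72,072 zł
  → 80,122 zł
  Less rehabilitation credit 21,000 zł → 59,122 zł

Parallel minimum levy:
  Adjusted income: 334,400 zł + 44,600 zł + 14,100 zł = 393,100 zł
  Less exemption 78,000 zł → base 315,100 zł
  315,100 zł × 11% = 34,661 zł

59,122 zł > 34,661 zł, so the ordinary income tax governs.

59,122 zł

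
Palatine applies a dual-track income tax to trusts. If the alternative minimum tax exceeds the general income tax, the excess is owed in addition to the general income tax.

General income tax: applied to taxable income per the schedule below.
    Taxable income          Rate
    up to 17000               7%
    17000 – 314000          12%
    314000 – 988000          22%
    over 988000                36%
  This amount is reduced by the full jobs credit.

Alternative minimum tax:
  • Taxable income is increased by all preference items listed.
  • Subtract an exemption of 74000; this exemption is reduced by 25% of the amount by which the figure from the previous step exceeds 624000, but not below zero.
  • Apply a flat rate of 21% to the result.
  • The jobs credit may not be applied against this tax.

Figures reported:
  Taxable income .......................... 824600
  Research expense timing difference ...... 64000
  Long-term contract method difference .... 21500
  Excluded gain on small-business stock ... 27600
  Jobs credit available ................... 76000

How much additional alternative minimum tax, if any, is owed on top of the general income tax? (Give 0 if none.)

123755

Alternative minimum tax:
  Adjusted income: 824600 + 64000 + 21500 + 27600 = 937700
  Exemption: 25% × (937700 − 624000) = 78425 ≥ 74000, so the exemption is fully phased out
  Base: 937700 − 0 = 937700
  937700 × 21% = 196917

General income tax:
  17000 × 7% = 1190
  297000 × 12% = 35640
  510600 × 22% = 112332
  → 149162
  Less jobs credit 76000 → 73162

Excess of alternative minimum tax over general income tax: 196917 − 73162 = 123755.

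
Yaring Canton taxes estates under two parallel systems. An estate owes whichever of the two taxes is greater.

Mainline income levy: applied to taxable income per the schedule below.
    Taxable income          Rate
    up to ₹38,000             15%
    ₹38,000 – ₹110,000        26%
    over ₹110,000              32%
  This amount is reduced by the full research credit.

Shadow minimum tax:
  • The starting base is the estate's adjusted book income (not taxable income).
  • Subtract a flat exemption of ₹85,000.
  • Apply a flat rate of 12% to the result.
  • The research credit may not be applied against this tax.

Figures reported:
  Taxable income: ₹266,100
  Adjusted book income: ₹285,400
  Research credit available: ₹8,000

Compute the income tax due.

₹66,372

Mainline income levy:
  ₹38,000 × 15% = ₹5,700
  ₹72,000 × 26% = ₹18,720
  ₹156,100 × 32% = ₹49,952
  → ₹74,372
  Less research credit ₹8,000 → ₹66,372

Shadow minimum tax:
  Base (adjusted book income): ₹285,400
  Less exemption ₹85,000 → base ₹200,400
  ₹200,400 × 12% = ₹24,048

₹66,372 > ₹24,048, so the mainline income levy governs.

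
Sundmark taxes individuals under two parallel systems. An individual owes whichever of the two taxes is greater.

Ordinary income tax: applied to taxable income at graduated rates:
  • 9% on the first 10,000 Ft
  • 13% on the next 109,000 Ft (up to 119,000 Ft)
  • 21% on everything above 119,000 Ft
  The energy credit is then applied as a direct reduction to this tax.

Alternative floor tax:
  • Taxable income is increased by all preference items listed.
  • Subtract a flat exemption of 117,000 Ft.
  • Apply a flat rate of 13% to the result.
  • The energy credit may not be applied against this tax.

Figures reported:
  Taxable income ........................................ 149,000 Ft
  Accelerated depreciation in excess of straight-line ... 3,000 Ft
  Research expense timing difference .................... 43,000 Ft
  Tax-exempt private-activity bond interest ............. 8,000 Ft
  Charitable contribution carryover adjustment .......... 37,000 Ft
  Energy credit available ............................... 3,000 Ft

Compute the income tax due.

Alternative floor tax:
  Adjusted income: 149,000 Ft + 3,000 Ft + 43,000 Ft + 8,000 Ft + 37,000 Ft = 240,000 Ft
  Less exemption 117,000 Ft → base 123,000 Ft
  123,000 Ft × 13% = 15,990 Ft

Ordinary income tax:
  10,000 Ft × 9% = 900 Ft
  109,000 Ft × 13% = 14,170 Ft
  30,000 Ft × 21% = 6,300 Ft
  → 21,370 Ft
  Less energy credit 3,000 Ft → 18,370 Ft

18,370 Ft > 15,990 Ft, so the ordinary income tax governs.

18,370 Ft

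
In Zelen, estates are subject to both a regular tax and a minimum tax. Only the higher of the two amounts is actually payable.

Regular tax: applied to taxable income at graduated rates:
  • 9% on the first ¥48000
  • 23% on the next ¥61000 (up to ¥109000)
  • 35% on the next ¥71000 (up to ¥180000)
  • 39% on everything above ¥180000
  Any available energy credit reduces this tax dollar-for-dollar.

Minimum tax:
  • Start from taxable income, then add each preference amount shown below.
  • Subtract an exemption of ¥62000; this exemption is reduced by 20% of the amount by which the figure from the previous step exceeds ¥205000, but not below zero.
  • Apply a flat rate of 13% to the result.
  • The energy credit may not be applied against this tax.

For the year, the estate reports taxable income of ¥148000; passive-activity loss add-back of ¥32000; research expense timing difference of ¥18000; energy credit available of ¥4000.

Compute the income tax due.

Regular tax:
  ¥48000 × 9% = ¥4320
  ¥61000 × 23% = ¥14030
  ¥39000 × 35% = ¥13650
  → ¥32000
  Less energy credit ¥4000 → ¥28000

Minimum tax:
  Adjusted income: ¥148000 + ¥32000 + ¥18000 = ¥198000
  Exemption: ¥198000 ≤ ¥205000, so full ¥62000 applies
  Base: ¥198000 − ¥62000 = ¥136000
  ¥136000 × 13% = ¥17680

¥28000 > ¥17680, so the regular tax governs.

¥28000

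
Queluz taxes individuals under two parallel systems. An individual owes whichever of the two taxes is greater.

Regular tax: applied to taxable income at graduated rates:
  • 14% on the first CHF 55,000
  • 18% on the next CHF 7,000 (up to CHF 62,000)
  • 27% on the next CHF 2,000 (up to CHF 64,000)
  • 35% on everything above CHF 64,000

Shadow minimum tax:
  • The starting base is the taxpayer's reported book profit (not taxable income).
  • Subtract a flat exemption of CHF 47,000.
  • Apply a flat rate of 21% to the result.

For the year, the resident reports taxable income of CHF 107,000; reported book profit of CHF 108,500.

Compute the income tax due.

Regular tax:
  CHF 55,000 × 14% = CHF 7,700
  CHF 7,000 × 18% = CHF 1,260
  CHF 2,000 × 27% = CHF 540
  CHF 43,000 × 35% = CHF 15,050
  → CHF 24,550

Shadow minimum tax:
  Base (reported book profit): CHF 108,500
  Less exemption CHF 47,000 → base CHF 61,500
  CHF 61,500 × 21% = CHF 12,915

CHF 24,550 > CHF 12,915, so the regular tax governs.

CHF 24,550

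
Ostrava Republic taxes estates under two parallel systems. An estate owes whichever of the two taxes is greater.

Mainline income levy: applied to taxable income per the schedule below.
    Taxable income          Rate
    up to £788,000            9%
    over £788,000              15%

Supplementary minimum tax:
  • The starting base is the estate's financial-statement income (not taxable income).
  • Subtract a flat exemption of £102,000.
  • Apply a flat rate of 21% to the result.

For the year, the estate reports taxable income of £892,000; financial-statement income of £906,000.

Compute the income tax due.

Supplementary minimum tax:
  Base (financial-statement income): £906,000
  Less exemption £102,000 → base £804,000
  £804,000 × 21% = £168,840

Mainline income levy:
  £788,000 × 9% = £70,920
  £104,000 × 15% = £15,600
  → £86,520

£168,840 > £86,520, so the supplementary minimum tax is the binding amount.

£168,840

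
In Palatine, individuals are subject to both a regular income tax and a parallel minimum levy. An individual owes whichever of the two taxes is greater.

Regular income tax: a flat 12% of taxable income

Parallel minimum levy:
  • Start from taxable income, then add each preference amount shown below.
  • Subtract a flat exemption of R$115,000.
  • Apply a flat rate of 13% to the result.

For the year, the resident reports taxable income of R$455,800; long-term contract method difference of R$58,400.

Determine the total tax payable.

R$54,696

Regular income tax:
  R$455,800 × 12% = R$54,696

Parallel minimum levy:
  Adjusted income: R$455,800 + R$58,400 = R$514,200
  Less exemption R$115,000 → base R$399,200
  R$399,200 × 13% = R$51,896

R$54,696 > R$51,896, so the regular income tax governs.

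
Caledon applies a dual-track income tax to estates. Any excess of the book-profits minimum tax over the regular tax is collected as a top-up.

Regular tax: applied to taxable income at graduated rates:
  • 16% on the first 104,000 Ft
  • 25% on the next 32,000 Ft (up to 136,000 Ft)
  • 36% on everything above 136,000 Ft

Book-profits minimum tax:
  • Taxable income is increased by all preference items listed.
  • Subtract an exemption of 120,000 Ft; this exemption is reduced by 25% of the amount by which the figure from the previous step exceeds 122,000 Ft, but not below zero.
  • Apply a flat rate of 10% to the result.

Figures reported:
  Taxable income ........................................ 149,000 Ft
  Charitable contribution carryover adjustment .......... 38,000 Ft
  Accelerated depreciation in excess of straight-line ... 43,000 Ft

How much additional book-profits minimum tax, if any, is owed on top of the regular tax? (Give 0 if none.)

Book-profits minimum tax:
  Adjusted income: 149,000 Ft + 38,000 Ft + 43,000 Ft = 230,000 Ft
  Exemption: 120,000 Ft − 25% × (230,000 Ft − 122,000 Ft) = 120,000 Ft − 27,000 Ft = 93,000 Ft
  Base: 230,000 Ft − 93,000 Ft = 137,000 Ft
  137,000 Ft × 10% = 13,700 Ft

Regular tax:
  104,000 Ft × 16% = 16,640 Ft
  32,000 Ft × 25% = 8,000 Ft
  13,000 Ft × 36% = 4,680 Ft
  → 29,320 Ft

13,700 Ft ≤ 29,320 Ft, so no add-on is due.

0 Ft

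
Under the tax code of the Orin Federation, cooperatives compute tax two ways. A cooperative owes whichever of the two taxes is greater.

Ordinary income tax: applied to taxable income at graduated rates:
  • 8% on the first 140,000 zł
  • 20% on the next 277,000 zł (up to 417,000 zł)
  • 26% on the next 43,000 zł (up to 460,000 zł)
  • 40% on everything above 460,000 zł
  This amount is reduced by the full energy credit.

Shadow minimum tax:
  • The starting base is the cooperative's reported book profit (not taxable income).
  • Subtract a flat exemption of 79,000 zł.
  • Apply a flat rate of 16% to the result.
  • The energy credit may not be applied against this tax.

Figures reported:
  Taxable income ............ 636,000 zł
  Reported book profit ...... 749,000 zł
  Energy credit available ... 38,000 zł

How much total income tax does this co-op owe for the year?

110,180 zł

Shadow minimum tax:
  Base (reported book profit): 749,000 zł
  Less exemption 79,000 zł → base 670,000 zł
  670,000 zł × 16% = 107,200 zł

Ordinary income tax:
  140,000 zł × 8% = 11,200 zł
  277,000 zł × 20% = 55,400 zł
  43,000 zł × 26% = 11,180 zł
  176,000 zł × 40% = 70,400 zł
  → 148,180 zł
  Less energy credit 38,000 zł → 110,180 zł

110,180 zł > 107,200 zł, so the ordinary income tax governs.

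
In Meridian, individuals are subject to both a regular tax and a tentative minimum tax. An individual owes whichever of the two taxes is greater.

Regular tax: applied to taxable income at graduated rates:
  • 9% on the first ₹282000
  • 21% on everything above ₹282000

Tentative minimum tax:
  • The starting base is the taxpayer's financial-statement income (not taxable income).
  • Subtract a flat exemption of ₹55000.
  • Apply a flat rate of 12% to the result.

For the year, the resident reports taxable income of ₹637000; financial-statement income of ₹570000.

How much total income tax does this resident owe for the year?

Regular tax:
  ₹282000 × 9% = ₹25380
  ₹355000 × 21% = ₹74550
  → ₹99930

Tentative minimum tax:
  Base (financial-statement income): ₹570000
  Less exemption ₹55000 → base ₹515000
  ₹515000 × 12% = ₹61800

₹99930 > ₹61800, so the regular tax governs.

₹99930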